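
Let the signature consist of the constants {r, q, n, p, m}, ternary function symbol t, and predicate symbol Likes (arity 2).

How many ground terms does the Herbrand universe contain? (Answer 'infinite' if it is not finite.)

infinite

The signature has at least one function symbol (t, arity 3) and at least one constant (r).
Iterating t gives infinitely many distinct ground terms: r, t(r, r, r), t(t(r, r, r), t(r, r, r), t(r, r, r)), ...
So the Herbrand universe is infinite.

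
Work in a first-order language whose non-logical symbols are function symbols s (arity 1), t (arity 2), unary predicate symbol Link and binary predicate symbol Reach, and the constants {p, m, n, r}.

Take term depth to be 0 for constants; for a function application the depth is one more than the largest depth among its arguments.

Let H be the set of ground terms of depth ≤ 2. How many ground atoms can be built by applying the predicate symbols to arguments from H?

365420

First count ground terms of depth ≤ 2.
Count level by level. With function symbols s/1, t/2, the terms of depth ≤ k are the 4 constants together with each function applied to depth-≤(k−1) tuples, so N_k = 4 + N_{k-1} + N_{k-1}^2.
N_0 = 4
N_1 = 4 + 4 + 4^2 = 24
N_2 = 4 + 24 + 24^2 = 604
So |H| = 604.
Each predicate of arity r yields |H|^r ground atoms (one per choice of an r-tuple from H):
  Link: 604;  Reach: 604^2 = 364816
Total ground atoms: 604 + 364816 = 365420.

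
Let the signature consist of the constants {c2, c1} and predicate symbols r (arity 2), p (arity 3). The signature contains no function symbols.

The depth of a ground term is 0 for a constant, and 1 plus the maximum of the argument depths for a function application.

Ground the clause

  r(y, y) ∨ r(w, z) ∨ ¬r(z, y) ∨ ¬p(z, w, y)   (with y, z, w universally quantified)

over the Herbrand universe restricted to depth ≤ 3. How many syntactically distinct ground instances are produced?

Ground terms of depth ≤ 3:
  With no function symbols every ground term is a constant, so there are exactly 2 ground terms at every depth bound.
  N_0 = 2
  N_1 = 2
  N_2 = 2
  N_3 = 2
So there are 2 ground terms available for substitution.
The body mentions every one of the 3 quantified variables; since ground terms form a free algebra, no two substitutions collapse to the same formula.
Number of ground instances = 2^3 = 8.

8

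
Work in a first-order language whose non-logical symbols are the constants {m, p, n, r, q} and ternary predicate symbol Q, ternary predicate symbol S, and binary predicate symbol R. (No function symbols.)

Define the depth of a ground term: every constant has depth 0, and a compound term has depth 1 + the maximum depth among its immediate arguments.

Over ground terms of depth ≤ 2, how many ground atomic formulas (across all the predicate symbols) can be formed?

First count ground terms of depth ≤ 2.
With no function symbols every ground term is a constant, so there are exactly 5 ground terms at every depth bound.
N_0 = 5
N_1 = 5
N_2 = 5
Explicitly: m, p, n, r, q.
So |H| = 5.
Each predicate of arity r yields |H|^r ground atoms (one per choice of an r-tuple from H):
  Q: 5^3 = 125;  S: 5^3 = 125;  R: 5^2 = 25
Total ground atoms: 125 + 125 + 25 = 275.

275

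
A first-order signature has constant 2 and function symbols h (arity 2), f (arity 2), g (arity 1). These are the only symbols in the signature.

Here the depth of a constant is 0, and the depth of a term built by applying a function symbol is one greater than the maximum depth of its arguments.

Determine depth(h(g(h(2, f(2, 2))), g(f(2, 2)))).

depth(f(2, 2)) = 1 + max(0, 0) = 1
depth(h(2, f(2, 2))) = 1 + max(0, 1) = 2
depth(g(h(2, f(2, 2)))) = 1 + depth(h(2, f(2, 2))) = 1 + 2 = 3
depth(g(f(2, 2))) = 1 + depth(f(2, 2)) = 1 + 1 = 2
depth(h(g(h(2, f(2, 2))), g(f(2, 2)))) = 1 + max(3, 2) = 4

4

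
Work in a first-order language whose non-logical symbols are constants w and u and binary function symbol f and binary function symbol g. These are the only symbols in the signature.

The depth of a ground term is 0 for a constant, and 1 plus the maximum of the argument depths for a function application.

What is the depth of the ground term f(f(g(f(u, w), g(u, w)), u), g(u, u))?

depth(f(u, w)) = 1 + max(0, 0) = 1
depth(g(u, w)) = 1 + max(0, 0) = 1
depth(g(f(u, w), g(u, w))) = 1 + max(1, 1) = 2
depth(f(g(f(u, w), g(u, w)), u)) = 1 + max(2, 0) = 3
depth(g(u, u)) = 1 + max(0, 0) = 1
depth(f(f(g(f(u, w), g(u, w)), u), g(u, u))) = 1 + max(3, 1) = 4

4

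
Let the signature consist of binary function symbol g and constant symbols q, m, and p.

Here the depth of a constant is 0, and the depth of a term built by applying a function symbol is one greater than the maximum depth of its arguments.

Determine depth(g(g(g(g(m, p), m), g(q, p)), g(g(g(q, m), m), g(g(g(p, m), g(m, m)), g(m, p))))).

depth(g(m, p)) = 1 + max(0, 0) = 1
depth(g(g(m, p), m)) = 1 + max(1, 0) = 2
depth(g(q, p)) = 1 + max(0, 0) = 1
depth(g(g(g(m, p), m), g(q, p))) = 1 + max(2, 1) = 3
depth(g(q, m)) = 1 + max(0, 0) = 1
depth(g(g(q, m), m)) = 1 + max(1, 0) = 2
depth(g(p, m)) = 1 + max(0, 0) = 1
depth(g(m, m)) = 1 + max(0, 0) = 1
depth(g(g(p, m), g(m, m))) = 1 + max(1, 1) = 2
depth(g(g(g(p, m), g(m, m)), g(m, p))) = 1 + max(2, 1) = 3
depth(g(g(g(q, m), m), g(g(g(p, m), g(m, m)), g(m, p)))) = 1 + max(2, 3) = 4
depth(g(g(g(g(m, p), m), g(q, p)), g(g(g(q, m), m), g(g(g(p, m), g(m, m)), g(m, p))))) = 1 + max(3, 4) = 5

5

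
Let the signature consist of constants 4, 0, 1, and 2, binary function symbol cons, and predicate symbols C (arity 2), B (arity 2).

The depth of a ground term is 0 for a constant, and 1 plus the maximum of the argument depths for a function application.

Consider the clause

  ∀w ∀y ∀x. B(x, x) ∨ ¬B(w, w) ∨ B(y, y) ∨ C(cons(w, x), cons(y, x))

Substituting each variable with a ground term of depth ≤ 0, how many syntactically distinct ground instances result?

64

Ground terms of depth ≤ 0:
  Let N_k = |{terms of depth ≤ k}|. Then N_0 = 4 and N_k = 4 + N_{k-1}^2 for k ≥ 1 (one summand per function symbol, arity giving the exponent).
  N_0 = 4
So there are 4 ground terms available for substitution.
There are 3 variables to instantiate (w, y, x), each occurring in at least one literal, so different choices give different ground instances.
Number of ground instances = 4^3 = 64.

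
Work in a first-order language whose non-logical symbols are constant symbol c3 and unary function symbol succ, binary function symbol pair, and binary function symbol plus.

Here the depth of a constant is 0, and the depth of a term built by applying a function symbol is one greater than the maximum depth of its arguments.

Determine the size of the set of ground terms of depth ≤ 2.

37

If N_k denotes the number of depth-≤k ground terms, the 1 constant gives N_0 = 1, and each function symbol of arity r contributes N_{k-1}^r new terms at level k: N_k = 1 + N_{k-1} + N_{k-1}^2 + N_{k-1}^2.
N_0 = 1
N_1 = 1 + 1 + 1^2 + 1^2 = 4
N_2 = 1 + 4 + 4^2 + 4^2 = 37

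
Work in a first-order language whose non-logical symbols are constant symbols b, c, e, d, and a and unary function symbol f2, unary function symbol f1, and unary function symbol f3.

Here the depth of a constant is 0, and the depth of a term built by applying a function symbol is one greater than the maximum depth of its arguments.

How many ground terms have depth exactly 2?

Count level by level. With function symbols f2/1, f1/1, f3/1, the terms of depth ≤ k are the 5 constants together with each function applied to depth-≤(k−1) tuples, so N_k = 5 + N_{k-1} + N_{k-1} + N_{k-1}.
N_0 = 5
N_1 = 5 + 5 + 5 + 5 = 20
N_2 = 5 + 20 + 20 + 20 = 65
Terms of depth exactly 2: N_2 − N_1 = 65 − 20 = 45.

45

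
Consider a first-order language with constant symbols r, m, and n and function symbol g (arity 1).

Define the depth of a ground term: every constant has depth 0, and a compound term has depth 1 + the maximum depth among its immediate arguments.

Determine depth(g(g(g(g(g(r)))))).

5

depth(g(r)) = 1 + depth(r) = 1 + 0 = 1
depth(g(g(r))) = 1 + depth(g(r)) = 1 + 1 = 2
depth(g(g(g(r)))) = 1 + depth(g(g(r))) = 1 + 2 = 3
depth(g(g(g(g(r))))) = 1 + depth(g(g(g(r)))) = 1 + 3 = 4
depth(g(g(g(g(g(r)))))) = 1 + depth(g(g(g(g(r))))) = 1 + 4 = 5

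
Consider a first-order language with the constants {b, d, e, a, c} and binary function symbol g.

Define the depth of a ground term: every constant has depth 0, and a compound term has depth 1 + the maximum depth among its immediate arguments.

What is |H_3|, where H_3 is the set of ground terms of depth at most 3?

819030

Count level by level. With function symbols g/2, the terms of depth ≤ k are the 5 constants together with each function applied to depth-≤(k−1) tuples, so N_k = 5 + N_{k-1}^2.
N_0 = 5
N_1 = 5 + 5^2 = 30
N_2 = 5 + 30^2 = 905
N_3 = 5 + 905^2 = 819030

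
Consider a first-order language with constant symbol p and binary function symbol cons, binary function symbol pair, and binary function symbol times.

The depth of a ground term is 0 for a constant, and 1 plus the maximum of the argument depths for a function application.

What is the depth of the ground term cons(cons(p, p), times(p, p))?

2

depth(cons(p, p)) = 1 + max(0, 0) = 1
depth(times(p, p)) = 1 + max(0, 0) = 1
depth(cons(cons(p, p), times(p, p))) = 1 + max(1, 1) = 2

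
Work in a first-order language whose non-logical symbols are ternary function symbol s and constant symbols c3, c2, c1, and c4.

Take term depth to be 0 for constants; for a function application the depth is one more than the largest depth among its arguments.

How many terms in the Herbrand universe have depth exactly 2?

314368

Write N_k for the number of ground terms of depth ≤ k. A term of depth ≤ k is either a constant or a function symbol applied to arguments of depth ≤ k−1, so N_k = 4 + N_{k-1}^3.
N_0 = 4
N_1 = 4 + 4^3 = 68
N_2 = 4 + 68^3 = 314436
Terms of depth exactly 2: N_2 − N_1 = 314436 − 68 = 314368.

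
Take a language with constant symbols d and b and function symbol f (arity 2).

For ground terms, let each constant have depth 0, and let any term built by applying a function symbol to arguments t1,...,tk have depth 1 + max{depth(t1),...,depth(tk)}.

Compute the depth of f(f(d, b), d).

2

depth(f(d, b)) = 1 + max(0, 0) = 1
depth(f(f(d, b), d)) = 1 + max(1, 0) = 2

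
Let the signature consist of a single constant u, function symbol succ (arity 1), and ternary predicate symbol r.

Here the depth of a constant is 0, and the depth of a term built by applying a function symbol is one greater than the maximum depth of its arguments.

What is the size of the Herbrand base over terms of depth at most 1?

8

First count ground terms of depth ≤ 1.
Let N_k count ground terms of depth at most k. Each non-constant term of depth ≤ k is some function symbol applied to depth-≤(k−1) arguments, giving N_k = 1 + N_{k-1}.
N_0 = 1
N_1 = 1 + 1 = 2
Explicitly: u, succ(u).
So |H| = 2.
A ground atom is a predicate applied to a tuple of terms from H, so the count is the sum over predicates of |H|^arity:
  r: 2^3 = 8
Total ground atoms: 8.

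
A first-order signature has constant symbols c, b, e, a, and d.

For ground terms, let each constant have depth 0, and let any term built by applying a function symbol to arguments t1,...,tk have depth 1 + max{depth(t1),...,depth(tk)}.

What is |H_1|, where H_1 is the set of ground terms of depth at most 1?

5

With no function symbols every ground term is a constant, so there are exactly 5 ground terms at every depth bound.
N_0 = 5
N_1 = 5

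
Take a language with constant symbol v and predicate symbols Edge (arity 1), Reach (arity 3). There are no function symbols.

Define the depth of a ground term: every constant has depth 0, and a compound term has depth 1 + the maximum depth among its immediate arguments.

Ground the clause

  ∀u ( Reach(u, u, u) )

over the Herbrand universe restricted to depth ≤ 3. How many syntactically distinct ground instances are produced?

Ground terms of depth ≤ 3:
  With no function symbols every ground term is a constant, so there is exactly 1 ground term at every depth bound.
  N_0 = 1
  N_1 = 1
  N_2 = 1
  N_3 = 1
So there is exactly 1 ground term available for substitution.
The clause has 1 distinct variable (u), which appears in the body. In the free term algebra distinct substitutions yield syntactically distinct ground instances.
Number of ground instances = 1.

1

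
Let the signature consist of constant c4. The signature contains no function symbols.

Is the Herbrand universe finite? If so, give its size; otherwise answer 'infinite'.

There are no function symbols, so the only ground term is the single constant.
The Herbrand universe is {c4}, finite with 1 element.

1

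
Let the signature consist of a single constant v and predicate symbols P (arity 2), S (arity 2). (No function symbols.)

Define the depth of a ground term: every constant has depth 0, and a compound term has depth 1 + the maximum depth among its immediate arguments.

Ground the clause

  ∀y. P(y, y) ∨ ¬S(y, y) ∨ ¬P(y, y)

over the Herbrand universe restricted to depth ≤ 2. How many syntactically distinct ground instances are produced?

1

Ground terms of depth ≤ 2:
  With no function symbols every ground term is a constant, so there is exactly 1 ground term at every depth bound.
  N_0 = 1
  N_1 = 1
  N_2 = 1
So there is exactly 1 ground term available for substitution.
There is 1 variable to instantiate (y),  occurring in at least one literal, so different choices give different ground instances.
Number of ground instances = 1.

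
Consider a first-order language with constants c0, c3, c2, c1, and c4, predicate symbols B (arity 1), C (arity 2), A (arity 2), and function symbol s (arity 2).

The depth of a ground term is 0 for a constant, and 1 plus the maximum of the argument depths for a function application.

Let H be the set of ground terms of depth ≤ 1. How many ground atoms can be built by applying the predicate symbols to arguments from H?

First count ground terms of depth ≤ 1.
Let N_k count ground terms of depth at most k. Each non-constant term of depth ≤ k is some function symbol applied to depth-≤(k−1) arguments, giving N_k = 5 + N_{k-1}^2.
N_0 = 5
N_1 = 5 + 5^2 = 30
So |H| = 30.
For each predicate symbol, the number of ground atoms is |H| raised to its arity; summing:
  B: 30;  C: 30^2 = 900;  A: 30^2 = 900
Total ground atoms: 30 + 900 + 900 = 1830.

1830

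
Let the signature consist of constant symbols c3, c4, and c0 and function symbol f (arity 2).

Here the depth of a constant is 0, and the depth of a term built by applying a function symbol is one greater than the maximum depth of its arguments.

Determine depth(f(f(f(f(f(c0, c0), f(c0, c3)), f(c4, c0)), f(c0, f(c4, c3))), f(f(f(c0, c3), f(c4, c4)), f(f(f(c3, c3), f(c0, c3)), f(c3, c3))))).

5

depth(f(c0, c0)) = 1 + max(0, 0) = 1
depth(f(c0, c3)) = 1 + max(0, 0) = 1
depth(f(f(c0, c0), f(c0, c3))) = 1 + max(1, 1) = 2
depth(f(c4, c0)) = 1 + max(0, 0) = 1
depth(f(f(f(c0, c0), f(c0, c3)), f(c4, c0))) = 1 + max(2, 1) = 3
depth(f(c4, c3)) = 1 + max(0, 0) = 1
depth(f(c0, f(c4, c3))) = 1 + max(0, 1) = 2
depth(f(f(f(f(c0, c0), f(c0, c3)), f(c4, c0)), f(c0, f(c4, c3)))) = 1 + max(3, 2) = 4
depth(f(c4, c4)) = 1 + max(0, 0) = 1
depth(f(f(c0, c3), f(c4, c4))) = 1 + max(1, 1) = 2
depth(f(c3, c3)) = 1 + max(0, 0) = 1
depth(f(f(c3, c3), f(c0, c3))) = 1 + max(1, 1) = 2
depth(f(f(f(c3, c3), f(c0, c3)), f(c3, c3))) = 1 + max(2, 1) = 3
depth(f(f(f(c0, c3), f(c4, c4)), f(f(f(c3, c3), f(c0, c3)), f(c3, c3)))) = 1 + max(2, 3) = 4
depth(f(f(f(f(f(c0, c0), f(c0, c3)), f(c4, c0)), f(c0, f(c4, c3))), f(f(f(c0, c3), f(c4, c4)), f(f(f(c3, c3), f(c0, c3)), f(c3, c3))))) = 1 + max(4, 4) = 5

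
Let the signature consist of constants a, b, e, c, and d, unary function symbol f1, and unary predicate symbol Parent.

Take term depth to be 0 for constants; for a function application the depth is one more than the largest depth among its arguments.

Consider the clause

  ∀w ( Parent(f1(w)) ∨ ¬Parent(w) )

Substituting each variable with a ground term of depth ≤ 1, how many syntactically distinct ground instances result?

10

Ground terms of depth ≤ 1:
  If N_k denotes the number of depth-≤k ground terms, the 5 constants give N_0 = 5, and each function symbol of arity r contributes N_{k-1}^r new terms at level k: N_k = 5 + N_{k-1}.
  N_0 = 5
  N_1 = 5 + 5 = 10
  Explicitly: a, b, e, c, d, f1(a), f1(b), f1(e), f1(c), f1(d).
So there are 10 ground terms available for substitution.
The variable w ranges independently over the available ground terms, and distinct assignments produce distinct instances.
Number of ground instances = 10.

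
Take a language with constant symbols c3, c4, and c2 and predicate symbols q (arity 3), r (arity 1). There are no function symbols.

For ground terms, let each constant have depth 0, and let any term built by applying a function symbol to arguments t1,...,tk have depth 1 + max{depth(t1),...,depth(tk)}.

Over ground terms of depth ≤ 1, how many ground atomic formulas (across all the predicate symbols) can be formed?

30

First count ground terms of depth ≤ 1.
With no function symbols every ground term is a constant, so there are exactly 3 ground terms at every depth bound.
N_0 = 3
N_1 = 3
So |H| = 3.
Each predicate of arity r yields |H|^r ground atoms (one per choice of an r-tuple from H):
  q: 3^3 = 27;  r: 3
Total ground atoms: 27 + 3 = 30.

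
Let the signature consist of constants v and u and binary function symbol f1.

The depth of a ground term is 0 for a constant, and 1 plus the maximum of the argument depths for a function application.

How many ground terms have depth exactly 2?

Write N_k for the number of ground terms of depth ≤ k. A term of depth ≤ k is either a constant or a function symbol applied to arguments of depth ≤ k−1, so N_k = 2 + N_{k-1}^2.
N_0 = 2
N_1 = 2 + 2^2 = 6
N_2 = 2 + 6^2 = 38
Terms of depth exactly 2: N_2 − N_1 = 38 − 6 = 32.

32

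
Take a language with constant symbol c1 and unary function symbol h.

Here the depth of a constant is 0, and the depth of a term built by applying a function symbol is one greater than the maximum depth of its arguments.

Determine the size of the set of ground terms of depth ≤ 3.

Let N_k = |{terms of depth ≤ k}|. Then N_0 = 1 and N_k = 1 + N_{k-1} for k ≥ 1 (one summand per function symbol, arity giving the exponent).
N_0 = 1
N_1 = 1 + 1 = 2
N_2 = 1 + 2 = 3
N_3 = 1 + 3 = 4

4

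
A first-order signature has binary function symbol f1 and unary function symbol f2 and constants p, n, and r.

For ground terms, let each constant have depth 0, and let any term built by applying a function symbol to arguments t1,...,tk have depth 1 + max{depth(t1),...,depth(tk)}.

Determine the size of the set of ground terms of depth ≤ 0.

Let N_k count ground terms of depth at most k. Each non-constant term of depth ≤ k is some function symbol applied to depth-≤(k−1) arguments, giving N_k = 3 + N_{k-1}^2 + N_{k-1}.
N_0 = 3
Explicitly: p, n, r.

3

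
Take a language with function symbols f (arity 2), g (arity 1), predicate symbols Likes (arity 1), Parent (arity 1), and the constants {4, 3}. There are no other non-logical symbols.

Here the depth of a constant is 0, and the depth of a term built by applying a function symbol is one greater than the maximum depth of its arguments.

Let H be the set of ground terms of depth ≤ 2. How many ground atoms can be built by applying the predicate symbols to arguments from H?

First count ground terms of depth ≤ 2.
If N_k denotes the number of depth-≤k ground terms, the 2 constants give N_0 = 2, and each function symbol of arity r contributes N_{k-1}^r new terms at level k: N_k = 2 + N_{k-1}^2 + N_{k-1}.
N_0 = 2
N_1 = 2 + 2^2 + 2 = 8
N_2 = 2 + 8^2 + 8 = 74
So |H| = 74.
Each predicate of arity r yields |H|^r ground atoms (one per choice of an r-tuple from H):
  Likes: 74;  Parent: 74
Total ground atoms: 74 + 74 = 148.

148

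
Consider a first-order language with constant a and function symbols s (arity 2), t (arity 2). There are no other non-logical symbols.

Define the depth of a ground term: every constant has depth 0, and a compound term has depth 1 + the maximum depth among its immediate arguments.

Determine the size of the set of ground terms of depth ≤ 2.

19

Let N_k count ground terms of depth at most k. Each non-constant term of depth ≤ k is some function symbol applied to depth-≤(k−1) arguments, giving N_k = 1 + N_{k-1}^2 + N_{k-1}^2.
N_0 = 1
N_1 = 1 + 1^2 + 1^2 = 3
N_2 = 1 + 3^2 + 3^2 = 19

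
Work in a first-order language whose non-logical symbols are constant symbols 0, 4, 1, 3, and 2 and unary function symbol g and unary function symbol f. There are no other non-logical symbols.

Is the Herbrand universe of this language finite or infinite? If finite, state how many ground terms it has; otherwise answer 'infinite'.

infinite

The signature has at least one function symbol (g, arity 1) and at least one constant (0).
Iterating g gives infinitely many distinct ground terms: 0, g(0), g(g(0)), ...
So the Herbrand universe is infinite.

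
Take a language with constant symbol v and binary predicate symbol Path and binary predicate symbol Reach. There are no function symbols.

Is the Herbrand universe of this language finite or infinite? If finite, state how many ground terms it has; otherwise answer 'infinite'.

There are no function symbols, so the only ground term is the single constant.
The Herbrand universe is {v}, finite with 1 element.

1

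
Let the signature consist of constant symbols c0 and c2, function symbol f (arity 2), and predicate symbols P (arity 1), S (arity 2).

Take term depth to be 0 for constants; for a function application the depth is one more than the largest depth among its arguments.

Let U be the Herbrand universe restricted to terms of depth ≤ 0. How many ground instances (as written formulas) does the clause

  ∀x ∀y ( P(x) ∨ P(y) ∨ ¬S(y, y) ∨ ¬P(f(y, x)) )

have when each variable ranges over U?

4

Ground terms of depth ≤ 0:
  If N_k denotes the number of depth-≤k ground terms, the 2 constants give N_0 = 2, and each function symbol of arity r contributes N_{k-1}^r new terms at level k: N_k = 2 + N_{k-1}^2.
  N_0 = 2
  Explicitly: c0, c2.
So there are 2 ground terms available for substitution.
The body mentions every one of the 2 quantified variables; since ground terms form a free algebra, no two substitutions collapse to the same formula.
Number of ground instances = 2^2 = 4.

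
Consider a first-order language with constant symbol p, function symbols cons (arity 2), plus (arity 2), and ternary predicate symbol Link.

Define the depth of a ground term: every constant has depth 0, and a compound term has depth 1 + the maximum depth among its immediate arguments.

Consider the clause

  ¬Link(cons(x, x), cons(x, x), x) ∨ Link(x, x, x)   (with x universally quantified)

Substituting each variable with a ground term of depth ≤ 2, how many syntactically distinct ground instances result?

Ground terms of depth ≤ 2:
  If N_k denotes the number of depth-≤k ground terms, the 1 constant gives N_0 = 1, and each function symbol of arity r contributes N_{k-1}^r new terms at level k: N_k = 1 + N_{k-1}^2 + N_{k-1}^2.
  N_0 = 1
  N_1 = 1 + 1^2 + 1^2 = 3
  N_2 = 1 + 3^2 + 3^2 = 19
So there are 19 ground terms available for substitution.
There is 1 variable to instantiate (x),  occurring in at least one literal, so different choices give different ground instances.
Number of ground instances = 19.

19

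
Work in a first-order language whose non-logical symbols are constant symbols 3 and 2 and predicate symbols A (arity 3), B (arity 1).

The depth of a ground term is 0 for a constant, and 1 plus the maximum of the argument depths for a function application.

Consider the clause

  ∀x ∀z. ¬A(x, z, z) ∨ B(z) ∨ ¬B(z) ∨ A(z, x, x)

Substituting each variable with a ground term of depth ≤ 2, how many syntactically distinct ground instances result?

Ground terms of depth ≤ 2:
  With no function symbols every ground term is a constant, so there are exactly 2 ground terms at every depth bound.
  N_0 = 2
  N_1 = 2
  N_2 = 2
  Explicitly: 3, 2.
So there are 2 ground terms available for substitution.
There are 2 variables to instantiate (x, z), each occurring in at least one literal, so different choices give different ground instances.
Number of ground instances = 2^2 = 4.

4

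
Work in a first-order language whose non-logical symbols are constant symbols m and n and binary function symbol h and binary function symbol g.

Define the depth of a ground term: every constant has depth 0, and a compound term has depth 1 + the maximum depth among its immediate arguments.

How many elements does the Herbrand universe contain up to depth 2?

Count level by level. With function symbols h/2, g/2, the terms of depth ≤ k are the 2 constants together with each function applied to depth-≤(k−1) tuples, so N_k = 2 + N_{k-1}^2 + N_{k-1}^2.
N_0 = 2
N_1 = 2 + 2^2 + 2^2 = 10
N_2 = 2 + 10^2 + 10^2 = 202

202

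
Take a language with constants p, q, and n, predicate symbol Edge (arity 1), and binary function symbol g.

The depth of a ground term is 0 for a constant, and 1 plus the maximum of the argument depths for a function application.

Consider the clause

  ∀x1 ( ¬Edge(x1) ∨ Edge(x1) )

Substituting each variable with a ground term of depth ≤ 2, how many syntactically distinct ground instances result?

Ground terms of depth ≤ 2:
  If N_k denotes the number of depth-≤k ground terms, the 3 constants give N_0 = 3, and each function symbol of arity r contributes N_{k-1}^r new terms at level k: N_k = 3 + N_{k-1}^2.
  N_0 = 3
  N_1 = 3 + 3^2 = 12
  N_2 = 3 + 12^2 = 147
So there are 147 ground terms available for substitution.
The clause has 1 distinct variable (x1), which appears in the body. In the free term algebra distinct substitutions yield syntactically distinct ground instances.
Number of ground instances = 147.

147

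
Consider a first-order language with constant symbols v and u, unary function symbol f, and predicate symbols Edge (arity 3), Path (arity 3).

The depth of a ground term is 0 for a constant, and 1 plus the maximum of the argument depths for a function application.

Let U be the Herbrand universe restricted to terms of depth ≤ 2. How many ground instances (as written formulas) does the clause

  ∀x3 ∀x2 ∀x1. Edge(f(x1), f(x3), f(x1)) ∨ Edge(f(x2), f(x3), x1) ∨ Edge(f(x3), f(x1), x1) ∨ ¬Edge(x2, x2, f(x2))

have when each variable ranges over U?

Ground terms of depth ≤ 2:
  Let N_k = |{terms of depth ≤ k}|. Then N_0 = 2 and N_k = 2 + N_{k-1} for k ≥ 1 (one summand per function symbol, arity giving the exponent).
  N_0 = 2
  N_1 = 2 + 2 = 4
  N_2 = 2 + 4 = 6
So there are 6 ground terms available for substitution.
The clause has 3 distinct variables (x3, x2, x1), each appearing in the body. In the free term algebra distinct substitutions yield syntactically distinct ground instances.
Number of ground instances = 6^3 = 216.

216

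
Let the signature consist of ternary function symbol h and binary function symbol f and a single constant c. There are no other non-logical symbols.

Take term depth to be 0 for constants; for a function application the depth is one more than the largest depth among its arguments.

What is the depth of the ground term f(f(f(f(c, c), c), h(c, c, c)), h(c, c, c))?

4

depth(f(c, c)) = 1 + max(0, 0) = 1
depth(f(f(c, c), c)) = 1 + max(1, 0) = 2
depth(h(c, c, c)) = 1 + max(0, 0, 0) = 1
depth(f(f(f(c, c), c), h(c, c, c))) = 1 + max(2, 1) = 3
depth(f(f(f(f(c, c), c), h(c, c, c)), h(c, c, c))) = 1 + max(3, 1) = 4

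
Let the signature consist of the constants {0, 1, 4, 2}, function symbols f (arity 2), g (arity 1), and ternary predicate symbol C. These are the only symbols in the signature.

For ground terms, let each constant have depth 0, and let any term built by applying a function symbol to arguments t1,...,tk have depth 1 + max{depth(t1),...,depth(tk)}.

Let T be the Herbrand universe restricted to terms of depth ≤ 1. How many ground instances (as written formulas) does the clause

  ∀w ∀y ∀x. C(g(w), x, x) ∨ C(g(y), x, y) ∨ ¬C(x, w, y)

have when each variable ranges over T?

13824

Ground terms of depth ≤ 1:
  Count level by level. With function symbols f/2, g/1, the terms of depth ≤ k are the 4 constants together with each function applied to depth-≤(k−1) tuples, so N_k = 4 + N_{k-1}^2 + N_{k-1}.
  N_0 = 4
  N_1 = 4 + 4^2 + 4 = 24
So there are 24 ground terms available for substitution.
The body mentions every one of the 3 quantified variables; since ground terms form a free algebra, no two substitutions collapse to the same formula.
Number of ground instances = 24^3 = 13824.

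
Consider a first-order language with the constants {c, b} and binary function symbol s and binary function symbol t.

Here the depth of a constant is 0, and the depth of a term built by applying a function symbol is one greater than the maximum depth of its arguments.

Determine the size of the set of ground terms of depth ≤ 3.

81610

Let N_k = |{terms of depth ≤ k}|. Then N_0 = 2 and N_k = 2 + N_{k-1}^2 + N_{k-1}^2 for k ≥ 1 (one summand per function symbol, arity giving the exponent).
N_0 = 2
N_1 = 2 + 2^2 + 2^2 = 10
N_2 = 2 + 10^2 + 10^2 = 202
N_3 = 2 + 202^2 + 202^2 = 81610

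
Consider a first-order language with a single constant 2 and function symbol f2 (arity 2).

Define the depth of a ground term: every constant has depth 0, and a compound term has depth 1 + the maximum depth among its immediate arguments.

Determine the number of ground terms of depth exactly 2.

Count level by level. With function symbols f2/2, the terms of depth ≤ k are the 1 constant together with each function applied to depth-≤(k−1) tuples, so N_k = 1 + N_{k-1}^2.
N_0 = 1
N_1 = 1 + 1^2 = 2
N_2 = 1 + 2^2 = 5
Terms of depth exactly 2: N_2 − N_1 = 5 − 2 = 3.

3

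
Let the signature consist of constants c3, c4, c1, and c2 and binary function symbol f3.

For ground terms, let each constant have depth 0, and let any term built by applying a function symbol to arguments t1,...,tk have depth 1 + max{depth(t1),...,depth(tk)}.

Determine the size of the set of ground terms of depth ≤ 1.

Write N_k for the number of ground terms of depth ≤ k. A term of depth ≤ k is either a constant or a function symbol applied to arguments of depth ≤ k−1, so N_k = 4 + N_{k-1}^2.
N_0 = 4
N_1 = 4 + 4^2 = 20

20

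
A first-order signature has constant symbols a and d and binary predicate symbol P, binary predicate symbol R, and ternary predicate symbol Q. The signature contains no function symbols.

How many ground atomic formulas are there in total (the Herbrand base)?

With no function symbols, the Herbrand universe is just the 2 constants.
Ground atoms per predicate: P: 2^2 = 4, R: 2^2 = 4, Q: 2^3 = 8.
Herbrand base size = 4 + 4 + 8 = 16.

16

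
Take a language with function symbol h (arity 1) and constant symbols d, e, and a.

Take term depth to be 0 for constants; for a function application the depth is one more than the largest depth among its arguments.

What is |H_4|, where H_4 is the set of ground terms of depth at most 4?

15

Let N_k = |{terms of depth ≤ k}|. Then N_0 = 3 and N_k = 3 + N_{k-1} for k ≥ 1 (one summand per function symbol, arity giving the exponent).
N_0 = 3
N_1 = 3 + 3 = 6
N_2 = 3 + 6 = 9
N_3 = 3 + 9 = 12
N_4 = 3 + 12 = 15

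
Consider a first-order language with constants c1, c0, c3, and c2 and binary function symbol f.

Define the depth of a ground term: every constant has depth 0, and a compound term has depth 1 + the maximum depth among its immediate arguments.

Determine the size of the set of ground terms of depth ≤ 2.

404

If N_k denotes the number of depth-≤k ground terms, the 4 constants give N_0 = 4, and each function symbol of arity r contributes N_{k-1}^r new terms at level k: N_k = 4 + N_{k-1}^2.
N_0 = 4
N_1 = 4 + 4^2 = 20
N_2 = 4 + 20^2 = 404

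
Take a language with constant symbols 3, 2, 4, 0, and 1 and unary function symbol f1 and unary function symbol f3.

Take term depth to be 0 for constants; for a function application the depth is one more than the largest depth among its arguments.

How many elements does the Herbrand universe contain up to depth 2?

35

If N_k denotes the number of depth-≤k ground terms, the 5 constants give N_0 = 5, and each function symbol of arity r contributes N_{k-1}^r new terms at level k: N_k = 5 + N_{k-1} + N_{k-1}.
N_0 = 5
N_1 = 5 + 5 + 5 = 15
N_2 = 5 + 15 + 15 = 35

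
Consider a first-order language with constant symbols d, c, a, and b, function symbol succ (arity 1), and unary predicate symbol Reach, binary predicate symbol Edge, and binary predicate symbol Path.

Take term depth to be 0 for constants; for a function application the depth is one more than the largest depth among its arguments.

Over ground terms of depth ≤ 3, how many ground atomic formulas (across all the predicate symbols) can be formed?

First count ground terms of depth ≤ 3.
Count level by level. With function symbols succ/1, the terms of depth ≤ k are the 4 constants together with each function applied to depth-≤(k−1) tuples, so N_k = 4 + N_{k-1}.
N_0 = 4
N_1 = 4 + 4 = 8
N_2 = 4 + 8 = 12
N_3 = 4 + 12 = 16
So |H| = 16.
For each predicate symbol, the number of ground atoms is |H| raised to its arity; summing:
  Reach: 16;  Edge: 16^2 = 256;  Path: 16^2 = 256
Total ground atoms: 16 + 256 + 256 = 528.

528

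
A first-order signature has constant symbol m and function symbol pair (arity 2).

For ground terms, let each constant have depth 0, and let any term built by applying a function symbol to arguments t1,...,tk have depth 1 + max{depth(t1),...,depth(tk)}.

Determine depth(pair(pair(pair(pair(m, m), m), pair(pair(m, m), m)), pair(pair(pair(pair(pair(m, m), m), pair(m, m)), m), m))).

depth(pair(m, m)) = 1 + max(0, 0) = 1
depth(pair(pair(m, m), m)) = 1 + max(1, 0) = 2
depth(pair(pair(pair(m, m), m), pair(pair(m, m), m))) = 1 + max(2, 2) = 3
depth(pair(pair(pair(m, m), m), pair(m, m))) = 1 + max(2, 1) = 3
depth(pair(pair(pair(pair(m, m), m), pair(m, m)), m)) = 1 + max(3, 0) = 4
depth(pair(pair(pair(pair(pair(m, m), m), pair(m, m)), m), m)) = 1 + max(4, 0) = 5
depth(pair(pair(pair(pair(m, m), m), pair(pair(m, m), m)), pair(pair(pair(pair(pair(m, m), m), pair(m, m)), m), m))) = 1 + max(3, 5) = 6

6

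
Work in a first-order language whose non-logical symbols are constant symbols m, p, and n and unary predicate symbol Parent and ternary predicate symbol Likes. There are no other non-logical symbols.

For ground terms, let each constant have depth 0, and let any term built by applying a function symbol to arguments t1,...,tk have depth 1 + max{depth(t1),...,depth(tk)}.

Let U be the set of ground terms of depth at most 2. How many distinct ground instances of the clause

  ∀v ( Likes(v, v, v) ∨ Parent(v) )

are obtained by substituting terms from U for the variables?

3

Ground terms of depth ≤ 2:
  With no function symbols every ground term is a constant, so there are exactly 3 ground terms at every depth bound.
  N_0 = 3
  N_1 = 3
  N_2 = 3
  Explicitly: m, p, n.
So there are 3 ground terms available for substitution.
The body mentions the single quantified variable v; since ground terms form a free algebra, no two substitutions collapse to the same formula.
Number of ground instances = 3.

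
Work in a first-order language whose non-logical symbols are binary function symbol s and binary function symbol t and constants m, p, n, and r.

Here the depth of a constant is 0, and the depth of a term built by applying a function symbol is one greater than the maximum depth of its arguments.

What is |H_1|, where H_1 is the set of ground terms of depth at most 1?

Write N_k for the number of ground terms of depth ≤ k. A term of depth ≤ k is either a constant or a function symbol applied to arguments of depth ≤ k−1, so N_k = 4 + N_{k-1}^2 + N_{k-1}^2.
N_0 = 4
N_1 = 4 + 4^2 + 4^2 = 36

36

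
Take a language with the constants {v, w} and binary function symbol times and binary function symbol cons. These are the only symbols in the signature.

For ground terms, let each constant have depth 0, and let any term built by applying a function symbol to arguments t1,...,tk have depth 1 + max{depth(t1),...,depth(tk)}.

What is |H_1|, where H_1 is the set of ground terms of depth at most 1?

10

Let N_k count ground terms of depth at most k. Each non-constant term of depth ≤ k is some function symbol applied to depth-≤(k−1) arguments, giving N_k = 2 + N_{k-1}^2 + N_{k-1}^2.
N_0 = 2
N_1 = 2 + 2^2 + 2^2 = 10
Explicitly: v, w, times(v, v), times(v, w), times(w, v), times(w, w), cons(v, v), cons(v, w), cons(w, v), cons(w, w).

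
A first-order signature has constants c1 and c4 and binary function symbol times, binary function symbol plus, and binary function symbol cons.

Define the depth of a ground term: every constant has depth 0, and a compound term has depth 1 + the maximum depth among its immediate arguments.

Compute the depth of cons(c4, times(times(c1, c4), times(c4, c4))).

3

depth(times(c1, c4)) = 1 + max(0, 0) = 1
depth(times(c4, c4)) = 1 + max(0, 0) = 1
depth(times(times(c1, c4), times(c4, c4))) = 1 + max(1, 1) = 2
depth(cons(c4, times(times(c1, c4), times(c4, c4)))) = 1 + max(0, 2) = 3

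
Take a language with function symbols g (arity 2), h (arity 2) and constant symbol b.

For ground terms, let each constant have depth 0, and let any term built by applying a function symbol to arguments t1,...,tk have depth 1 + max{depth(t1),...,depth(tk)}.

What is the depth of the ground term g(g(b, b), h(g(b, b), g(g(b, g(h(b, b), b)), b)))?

6

depth(g(b, b)) = 1 + max(0, 0) = 1
depth(h(b, b)) = 1 + max(0, 0) = 1
depth(g(h(b, b), b)) = 1 + max(1, 0) = 2
depth(g(b, g(h(b, b), b))) = 1 + max(0, 2) = 3
depth(g(g(b, g(h(b, b), b)), b)) = 1 + max(3, 0) = 4
depth(h(g(b, b), g(g(b, g(h(b, b), b)), b))) = 1 + max(1, 4) = 5
depth(g(g(b, b), h(g(b, b), g(g(b, g(h(b, b), b)), b)))) = 1 + max(1, 5) = 6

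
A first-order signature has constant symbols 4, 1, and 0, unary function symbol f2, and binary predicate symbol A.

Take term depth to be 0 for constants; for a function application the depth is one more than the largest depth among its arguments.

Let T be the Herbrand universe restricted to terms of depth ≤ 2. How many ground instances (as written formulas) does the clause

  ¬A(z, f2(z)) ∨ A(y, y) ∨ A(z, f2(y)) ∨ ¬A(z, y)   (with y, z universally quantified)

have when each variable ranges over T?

81

Ground terms of depth ≤ 2:
  Let N_k = |{terms of depth ≤ k}|. Then N_0 = 3 and N_k = 3 + N_{k-1} for k ≥ 1 (one summand per function symbol, arity giving the exponent).
  N_0 = 3
  N_1 = 3 + 3 = 6
  N_2 = 3 + 6 = 9
  Explicitly: 4, 1, 0, f2(4), f2(1), f2(0), f2(f2(4)), f2(f2(1)), f2(f2(0)).
So there are 9 ground terms available for substitution.
There are 2 variables to instantiate (y, z), each occurring in at least one literal, so different choices give different ground instances.
Number of ground instances = 9^2 = 81.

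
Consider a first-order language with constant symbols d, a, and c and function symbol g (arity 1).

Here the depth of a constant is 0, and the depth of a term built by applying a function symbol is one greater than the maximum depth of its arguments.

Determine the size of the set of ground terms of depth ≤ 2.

9

Write N_k for the number of ground terms of depth ≤ k. A term of depth ≤ k is either a constant or a function symbol applied to arguments of depth ≤ k−1, so N_k = 3 + N_{k-1}.
N_0 = 3
N_1 = 3 + 3 = 6
N_2 = 3 + 6 = 9
Explicitly: d, a, c, g(d), g(a), g(c), g(g(d)), g(g(a)), g(g(c)).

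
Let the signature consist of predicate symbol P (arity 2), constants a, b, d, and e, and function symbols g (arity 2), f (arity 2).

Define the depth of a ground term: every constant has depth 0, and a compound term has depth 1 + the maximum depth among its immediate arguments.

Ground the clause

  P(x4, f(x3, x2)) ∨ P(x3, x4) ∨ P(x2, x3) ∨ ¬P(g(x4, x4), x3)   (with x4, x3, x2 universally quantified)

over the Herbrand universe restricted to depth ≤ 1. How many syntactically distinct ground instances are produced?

Ground terms of depth ≤ 1:
  If N_k denotes the number of depth-≤k ground terms, the 4 constants give N_0 = 4, and each function symbol of arity r contributes N_{k-1}^r new terms at level k: N_k = 4 + N_{k-1}^2 + N_{k-1}^2.
  N_0 = 4
  N_1 = 4 + 4^2 + 4^2 = 36
So there are 36 ground terms available for substitution.
There are 3 variables to instantiate (x4, x3, x2), each occurring in at least one literal, so different choices give different ground instances.
Number of ground instances = 36^3 = 46656.

46656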